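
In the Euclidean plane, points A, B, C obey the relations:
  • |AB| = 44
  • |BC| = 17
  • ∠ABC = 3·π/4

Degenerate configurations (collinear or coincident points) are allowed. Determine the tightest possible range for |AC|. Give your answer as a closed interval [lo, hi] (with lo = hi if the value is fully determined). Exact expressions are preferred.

|AB| ∈ {44}
|BC| ∈ {17}
|AC| ∈ {√(748·√(2) + 2225)}

|AC| = √(748·√(2) + 2225)  (≈ 57.2960)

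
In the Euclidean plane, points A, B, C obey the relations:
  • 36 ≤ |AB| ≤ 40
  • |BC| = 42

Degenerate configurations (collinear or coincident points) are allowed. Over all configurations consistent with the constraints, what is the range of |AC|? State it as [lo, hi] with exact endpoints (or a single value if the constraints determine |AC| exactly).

|AC| ∈ [2, 82]  (≈ [2.0000, 82.0000])

|AB| ∈ [36, 40]
|BC| ∈ {42}
|AC| ∈ [2, 82]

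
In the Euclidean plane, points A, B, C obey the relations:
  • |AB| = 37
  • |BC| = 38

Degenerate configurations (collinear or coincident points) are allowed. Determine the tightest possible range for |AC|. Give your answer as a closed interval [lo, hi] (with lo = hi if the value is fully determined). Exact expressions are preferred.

|AC| ∈ [1, 75]  (≈ [1.0000, 75.0000])

|AB| ∈ {37}
|BC| ∈ {38}
|AC| ∈ [1, 75]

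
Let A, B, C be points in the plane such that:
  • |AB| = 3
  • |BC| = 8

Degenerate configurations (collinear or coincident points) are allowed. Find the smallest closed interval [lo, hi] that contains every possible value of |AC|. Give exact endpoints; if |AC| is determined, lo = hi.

|AC| ∈ [5, 11]  (≈ [5.0000, 11.0000])

|AB| ∈ {3}
|BC| ∈ {8}
|AC| ∈ [5, 11]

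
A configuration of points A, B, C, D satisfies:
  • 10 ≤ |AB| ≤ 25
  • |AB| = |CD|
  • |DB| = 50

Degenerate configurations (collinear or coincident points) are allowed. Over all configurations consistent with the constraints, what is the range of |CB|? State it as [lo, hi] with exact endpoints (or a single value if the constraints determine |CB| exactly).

|CB| ∈ [25, 75]  (≈ [25.0000, 75.0000])

|AB| ∈ [10, 25]
|BD| ∈ {50}
|CD| ∈ [10, 25]
|AD| ∈ [25, 75]
|BC| ∈ [25, 75]
|AC| ∈ [0, 100]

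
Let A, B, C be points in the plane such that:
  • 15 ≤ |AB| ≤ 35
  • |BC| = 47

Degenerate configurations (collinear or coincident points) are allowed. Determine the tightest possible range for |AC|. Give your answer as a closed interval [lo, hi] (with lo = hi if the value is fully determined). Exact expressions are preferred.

|AB| ∈ [15, 35]
|BC| ∈ {47}
|AC| ∈ [12, 82]

|AC| ∈ [12, 82]  (≈ [12.0000, 82.0000])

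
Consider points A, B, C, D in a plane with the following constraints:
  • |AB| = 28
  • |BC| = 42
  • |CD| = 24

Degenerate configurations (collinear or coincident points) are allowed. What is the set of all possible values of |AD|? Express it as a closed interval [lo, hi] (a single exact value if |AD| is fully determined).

|AB| ∈ {28}
|BC| ∈ {42}
|CD| ∈ {24}
|AC| ∈ [14, 70]
|BD| ∈ [18, 66]
|AD| ∈ [0, 94]

|AD| ∈ [0, 94]  (≈ [0.0000, 94.0000])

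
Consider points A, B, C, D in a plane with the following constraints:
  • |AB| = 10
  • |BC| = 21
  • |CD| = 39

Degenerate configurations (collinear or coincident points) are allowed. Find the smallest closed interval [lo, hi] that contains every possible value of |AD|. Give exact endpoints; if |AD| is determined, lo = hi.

|AB| ∈ {10}
|BC| ∈ {21}
|CD| ∈ {39}
|AC| ∈ [11, 31]
|BD| ∈ [18, 60]
|AD| ∈ [8, 70]

|AD| ∈ [8, 70]  (≈ [8.0000, 70.0000])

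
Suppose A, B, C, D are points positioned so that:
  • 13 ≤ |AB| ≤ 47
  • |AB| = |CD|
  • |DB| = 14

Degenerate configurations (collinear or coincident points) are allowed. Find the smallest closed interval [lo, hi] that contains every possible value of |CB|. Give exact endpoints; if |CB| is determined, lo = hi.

|CB| ∈ [0, 61]  (≈ [0.0000, 61.0000])

|AB| ∈ [13, 47]
|BD| ∈ {14}
|CD| ∈ [13, 47]
|AD| ∈ [0, 61]
|BC| ∈ [0, 61]
|AC| ∈ [0, 108]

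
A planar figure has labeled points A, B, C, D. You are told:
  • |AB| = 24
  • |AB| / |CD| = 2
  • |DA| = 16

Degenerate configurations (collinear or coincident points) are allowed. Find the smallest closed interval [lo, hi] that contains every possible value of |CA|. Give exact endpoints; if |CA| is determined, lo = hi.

|CA| ∈ [4, 28]  (≈ [4.0000, 28.0000])

|AB| ∈ {24}
|AD| ∈ {16}
|CD| ∈ {12}
|BD| ∈ [8, 40]
|AC| ∈ [4, 28]
|BC| ∈ [0, 52]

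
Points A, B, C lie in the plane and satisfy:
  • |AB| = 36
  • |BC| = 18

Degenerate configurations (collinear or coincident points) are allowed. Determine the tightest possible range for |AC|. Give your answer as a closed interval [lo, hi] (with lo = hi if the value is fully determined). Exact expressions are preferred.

|AC| ∈ [18, 54]  (≈ [18.0000, 54.0000])

|AB| ∈ {36}
|BC| ∈ {18}
|AC| ∈ [18, 54]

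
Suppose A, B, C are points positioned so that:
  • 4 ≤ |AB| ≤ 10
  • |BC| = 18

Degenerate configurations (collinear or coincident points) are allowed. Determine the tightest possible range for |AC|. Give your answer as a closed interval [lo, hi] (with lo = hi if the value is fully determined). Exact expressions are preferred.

|AC| ∈ [8, 28]  (≈ [8.0000, 28.0000])

|AB| ∈ [4, 10]
|BC| ∈ {18}
|AC| ∈ [8, 28]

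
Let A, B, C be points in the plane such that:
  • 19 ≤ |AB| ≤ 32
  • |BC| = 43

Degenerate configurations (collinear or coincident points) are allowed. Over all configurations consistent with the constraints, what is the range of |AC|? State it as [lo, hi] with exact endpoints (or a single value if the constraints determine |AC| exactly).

|AC| ∈ [11, 75]  (≈ [11.0000, 75.0000])

|AB| ∈ [19, 32]
|BC| ∈ {43}
|AC| ∈ [11, 75]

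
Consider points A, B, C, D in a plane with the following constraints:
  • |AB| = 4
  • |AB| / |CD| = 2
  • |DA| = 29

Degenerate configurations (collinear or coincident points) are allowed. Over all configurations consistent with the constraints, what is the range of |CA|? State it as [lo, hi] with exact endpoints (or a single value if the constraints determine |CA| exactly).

|CA| ∈ [27, 31]  (≈ [27.0000, 31.0000])

|AB| ∈ {4}
|AD| ∈ {29}
|CD| ∈ {2}
|BD| ∈ [25, 33]
|AC| ∈ [27, 31]
|BC| ∈ [23, 35]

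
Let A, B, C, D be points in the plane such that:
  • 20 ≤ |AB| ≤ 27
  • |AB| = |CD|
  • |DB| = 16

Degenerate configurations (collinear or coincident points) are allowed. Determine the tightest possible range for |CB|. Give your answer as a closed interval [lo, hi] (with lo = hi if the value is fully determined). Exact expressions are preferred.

|CB| ∈ [4, 43]  (≈ [4.0000, 43.0000])

|AB| ∈ [20, 27]
|BD| ∈ {16}
|CD| ∈ [20, 27]
|AD| ∈ [4, 43]
|BC| ∈ [4, 43]
|AC| ∈ [0, 70]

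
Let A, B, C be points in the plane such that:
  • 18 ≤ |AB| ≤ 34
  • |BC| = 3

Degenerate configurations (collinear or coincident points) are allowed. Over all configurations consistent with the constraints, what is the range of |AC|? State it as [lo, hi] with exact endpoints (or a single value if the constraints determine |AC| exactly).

|AC| ∈ [15, 37]  (≈ [15.0000, 37.0000])

|AB| ∈ [18, 34]
|BC| ∈ {3}
|AC| ∈ [15, 37]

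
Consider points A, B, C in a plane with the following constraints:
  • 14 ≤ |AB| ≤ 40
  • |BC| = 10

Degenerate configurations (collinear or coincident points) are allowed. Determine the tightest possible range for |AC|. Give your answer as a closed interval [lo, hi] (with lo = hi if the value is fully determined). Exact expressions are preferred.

|AB| ∈ [14, 40]
|BC| ∈ {10}
|AC| ∈ [4, 50]

|AC| ∈ [4, 50]  (≈ [4.0000, 50.0000])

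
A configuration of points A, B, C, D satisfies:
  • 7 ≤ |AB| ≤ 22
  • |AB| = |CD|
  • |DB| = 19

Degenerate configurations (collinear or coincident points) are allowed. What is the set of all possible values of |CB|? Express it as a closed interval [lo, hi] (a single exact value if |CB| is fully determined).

|CB| ∈ [0, 41]  (≈ [0.0000, 41.0000])

|AB| ∈ [7, 22]
|BD| ∈ {19}
|CD| ∈ [7, 22]
|AD| ∈ [0, 41]
|BC| ∈ [0, 41]
|AC| ∈ [0, 63]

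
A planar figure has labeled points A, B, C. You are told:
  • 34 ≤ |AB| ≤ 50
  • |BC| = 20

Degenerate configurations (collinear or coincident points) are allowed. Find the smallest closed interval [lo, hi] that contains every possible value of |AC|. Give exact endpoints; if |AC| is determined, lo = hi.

|AB| ∈ [34, 50]
|BC| ∈ {20}
|AC| ∈ [14, 70]

|AC| ∈ [14, 70]  (≈ [14.0000, 70.0000])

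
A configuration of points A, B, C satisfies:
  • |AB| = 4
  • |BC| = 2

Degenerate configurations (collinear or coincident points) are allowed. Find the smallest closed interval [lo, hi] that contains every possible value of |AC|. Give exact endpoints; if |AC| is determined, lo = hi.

|AB| ∈ {4}
|BC| ∈ {2}
|AC| ∈ [2, 6]

|AC| ∈ [2, 6]  (≈ [2.0000, 6.0000])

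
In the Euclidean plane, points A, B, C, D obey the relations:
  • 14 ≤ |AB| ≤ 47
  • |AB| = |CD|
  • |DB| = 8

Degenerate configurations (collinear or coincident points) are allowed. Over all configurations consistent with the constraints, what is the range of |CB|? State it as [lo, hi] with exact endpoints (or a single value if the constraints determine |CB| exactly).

|CB| ∈ [6, 55]  (≈ [6.0000, 55.0000])

|AB| ∈ [14, 47]
|BD| ∈ {8}
|CD| ∈ [14, 47]
|AD| ∈ [6, 55]
|BC| ∈ [6, 55]
|AC| ∈ [0, 102]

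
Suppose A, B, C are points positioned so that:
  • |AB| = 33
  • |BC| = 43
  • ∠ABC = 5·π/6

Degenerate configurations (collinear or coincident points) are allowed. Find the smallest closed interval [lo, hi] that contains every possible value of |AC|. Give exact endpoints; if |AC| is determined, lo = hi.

|AC| = √(1419·√(3) + 2938)  (≈ 73.4560)

|AB| ∈ {33}
|BC| ∈ {43}
|AC| ∈ {√(1419·√(3) + 2938)}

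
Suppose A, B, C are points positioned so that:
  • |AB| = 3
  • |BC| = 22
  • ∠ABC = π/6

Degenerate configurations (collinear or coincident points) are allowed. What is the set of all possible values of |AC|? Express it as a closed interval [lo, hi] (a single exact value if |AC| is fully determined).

|AB| ∈ {3}
|BC| ∈ {22}
|AC| ∈ {√(493 - 66·√(3))}

|AC| = √(493 - 66·√(3))  (≈ 19.4598)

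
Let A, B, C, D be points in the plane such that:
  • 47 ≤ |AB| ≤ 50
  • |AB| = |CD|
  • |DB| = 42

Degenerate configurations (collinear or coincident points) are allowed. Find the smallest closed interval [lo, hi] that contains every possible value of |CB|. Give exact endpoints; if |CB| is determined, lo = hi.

|AB| ∈ [47, 50]
|BD| ∈ {42}
|CD| ∈ [47, 50]
|AD| ∈ [5, 92]
|BC| ∈ [5, 92]
|AC| ∈ [0, 142]

|CB| ∈ [5, 92]  (≈ [5.0000, 92.0000])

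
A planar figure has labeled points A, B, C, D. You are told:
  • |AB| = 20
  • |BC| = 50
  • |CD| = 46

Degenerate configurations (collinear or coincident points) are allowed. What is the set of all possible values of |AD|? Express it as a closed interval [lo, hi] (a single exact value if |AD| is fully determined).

|AD| ∈ [0, 116]  (≈ [0.0000, 116.0000])

|AB| ∈ {20}
|BC| ∈ {50}
|CD| ∈ {46}
|AC| ∈ [30, 70]
|BD| ∈ [4, 96]
|AD| ∈ [0, 116]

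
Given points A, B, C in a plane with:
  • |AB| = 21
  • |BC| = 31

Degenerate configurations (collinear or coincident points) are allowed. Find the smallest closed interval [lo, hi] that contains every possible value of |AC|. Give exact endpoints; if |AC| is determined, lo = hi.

|AC| ∈ [10, 52]  (≈ [10.0000, 52.0000])

|AB| ∈ {21}
|BC| ∈ {31}
|AC| ∈ [10, 52]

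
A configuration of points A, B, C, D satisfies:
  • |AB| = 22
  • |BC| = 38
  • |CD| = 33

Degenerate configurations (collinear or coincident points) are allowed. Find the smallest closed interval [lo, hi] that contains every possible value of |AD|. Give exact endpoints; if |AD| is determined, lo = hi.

|AD| ∈ [0, 93]  (≈ [0.0000, 93.0000])

|AB| ∈ {22}
|BC| ∈ {38}
|CD| ∈ {33}
|AC| ∈ [16, 60]
|BD| ∈ [5, 71]
|AD| ∈ [0, 93]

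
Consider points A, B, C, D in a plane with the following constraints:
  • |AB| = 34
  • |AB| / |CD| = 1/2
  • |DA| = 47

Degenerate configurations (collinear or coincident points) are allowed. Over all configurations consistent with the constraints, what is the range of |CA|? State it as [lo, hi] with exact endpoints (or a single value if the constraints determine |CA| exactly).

|AB| ∈ {34}
|AD| ∈ {47}
|CD| ∈ {68}
|BD| ∈ [13, 81]
|AC| ∈ [21, 115]
|BC| ∈ [0, 149]

|CA| ∈ [21, 115]  (≈ [21.0000, 115.0000])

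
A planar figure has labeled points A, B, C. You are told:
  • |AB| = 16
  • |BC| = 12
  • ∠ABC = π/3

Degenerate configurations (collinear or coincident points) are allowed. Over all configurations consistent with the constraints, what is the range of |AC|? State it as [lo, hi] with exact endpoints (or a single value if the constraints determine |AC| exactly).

|AB| ∈ {16}
|BC| ∈ {12}
|AC| ∈ {4·√(13)}

|AC| = 4·√(13)  (≈ 14.4222)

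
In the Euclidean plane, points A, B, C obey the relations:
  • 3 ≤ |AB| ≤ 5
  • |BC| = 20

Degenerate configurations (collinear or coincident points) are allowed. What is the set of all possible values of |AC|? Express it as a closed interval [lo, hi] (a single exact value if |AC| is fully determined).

|AB| ∈ [3, 5]
|BC| ∈ {20}
|AC| ∈ [15, 25]

|AC| ∈ [15, 25]  (≈ [15.0000, 25.0000])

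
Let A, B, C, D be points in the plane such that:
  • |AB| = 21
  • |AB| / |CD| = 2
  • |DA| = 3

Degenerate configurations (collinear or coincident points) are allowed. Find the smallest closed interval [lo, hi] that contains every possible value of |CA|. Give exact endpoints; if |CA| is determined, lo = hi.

|AB| ∈ {21}
|AD| ∈ {3}
|CD| ∈ {21/2}
|BD| ∈ [18, 24]
|AC| ∈ [15/2, 27/2]
|BC| ∈ [15/2, 69/2]

|CA| ∈ [15/2, 27/2]  (≈ [7.5000, 13.5000])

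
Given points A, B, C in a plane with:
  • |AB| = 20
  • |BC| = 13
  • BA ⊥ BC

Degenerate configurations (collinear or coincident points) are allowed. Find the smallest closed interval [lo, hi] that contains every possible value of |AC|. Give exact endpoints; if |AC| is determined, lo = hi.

|AB| ∈ {20}
|BC| ∈ {13}
|AC| ∈ {√(569)}

|AC| = √(569)  (≈ 23.8537)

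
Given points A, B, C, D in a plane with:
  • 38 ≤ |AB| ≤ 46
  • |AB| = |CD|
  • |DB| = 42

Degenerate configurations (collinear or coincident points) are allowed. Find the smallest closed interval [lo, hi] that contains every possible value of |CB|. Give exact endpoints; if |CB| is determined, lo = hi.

|AB| ∈ [38, 46]
|BD| ∈ {42}
|CD| ∈ [38, 46]
|AD| ∈ [0, 88]
|BC| ∈ [0, 88]
|AC| ∈ [0, 134]

|CB| ∈ [0, 88]  (≈ [0.0000, 88.0000])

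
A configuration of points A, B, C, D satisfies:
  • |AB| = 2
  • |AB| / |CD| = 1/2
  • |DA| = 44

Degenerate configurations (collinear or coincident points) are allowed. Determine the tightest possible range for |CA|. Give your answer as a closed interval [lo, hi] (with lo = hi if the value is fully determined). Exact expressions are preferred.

|CA| ∈ [40, 48]  (≈ [40.0000, 48.0000])

|AB| ∈ {2}
|AD| ∈ {44}
|CD| ∈ {4}
|BD| ∈ [42, 46]
|AC| ∈ [40, 48]
|BC| ∈ [38, 50]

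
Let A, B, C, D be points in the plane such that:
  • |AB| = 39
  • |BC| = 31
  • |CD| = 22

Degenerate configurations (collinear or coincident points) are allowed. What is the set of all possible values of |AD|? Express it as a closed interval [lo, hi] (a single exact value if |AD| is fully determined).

|AD| ∈ [0, 92]  (≈ [0.0000, 92.0000])

|AB| ∈ {39}
|BC| ∈ {31}
|CD| ∈ {22}
|AC| ∈ [8, 70]
|BD| ∈ [9, 53]
|AD| ∈ [0, 92]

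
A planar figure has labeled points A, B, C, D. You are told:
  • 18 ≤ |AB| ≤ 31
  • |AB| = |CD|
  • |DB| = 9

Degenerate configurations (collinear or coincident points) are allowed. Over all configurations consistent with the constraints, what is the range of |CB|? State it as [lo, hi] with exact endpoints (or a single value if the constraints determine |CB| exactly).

|AB| ∈ [18, 31]
|BD| ∈ {9}
|CD| ∈ [18, 31]
|AD| ∈ [9, 40]
|BC| ∈ [9, 40]
|AC| ∈ [0, 71]

|CB| ∈ [9, 40]  (≈ [9.0000, 40.0000])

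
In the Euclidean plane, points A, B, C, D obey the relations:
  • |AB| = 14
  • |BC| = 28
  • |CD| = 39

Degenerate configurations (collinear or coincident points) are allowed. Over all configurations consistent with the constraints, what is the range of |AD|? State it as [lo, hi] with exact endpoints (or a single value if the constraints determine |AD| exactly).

|AD| ∈ [0, 81]  (≈ [0.0000, 81.0000])

|AB| ∈ {14}
|BC| ∈ {28}
|CD| ∈ {39}
|AC| ∈ [14, 42]
|BD| ∈ [11, 67]
|AD| ∈ [0, 81]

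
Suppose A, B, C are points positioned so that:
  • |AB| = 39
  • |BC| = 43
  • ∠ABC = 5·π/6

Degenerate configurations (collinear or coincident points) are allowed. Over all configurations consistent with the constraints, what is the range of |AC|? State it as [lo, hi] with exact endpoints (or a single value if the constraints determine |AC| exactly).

|AC| = √(1677·√(3) + 3370)  (≈ 79.2127)

|AB| ∈ {39}
|BC| ∈ {43}
|AC| ∈ {√(1677·√(3) + 3370)}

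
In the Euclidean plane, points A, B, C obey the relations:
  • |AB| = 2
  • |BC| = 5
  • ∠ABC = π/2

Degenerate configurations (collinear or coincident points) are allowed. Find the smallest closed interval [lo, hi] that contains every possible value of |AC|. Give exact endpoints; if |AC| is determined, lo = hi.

|AB| ∈ {2}
|BC| ∈ {5}
|AC| ∈ {√(29)}

|AC| = √(29)  (≈ 5.3852)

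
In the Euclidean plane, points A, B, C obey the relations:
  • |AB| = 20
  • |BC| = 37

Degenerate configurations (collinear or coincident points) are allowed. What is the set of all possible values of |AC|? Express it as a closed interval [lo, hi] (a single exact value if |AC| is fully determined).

|AB| ∈ {20}
|BC| ∈ {37}
|AC| ∈ [17, 57]

|AC| ∈ [17, 57]  (≈ [17.0000, 57.0000])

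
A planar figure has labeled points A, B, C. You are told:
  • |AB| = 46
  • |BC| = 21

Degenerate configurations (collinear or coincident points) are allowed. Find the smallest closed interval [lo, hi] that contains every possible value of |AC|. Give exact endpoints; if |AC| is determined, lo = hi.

|AB| ∈ {46}
|BC| ∈ {21}
|AC| ∈ [25, 67]

|AC| ∈ [25, 67]  (≈ [25.0000, 67.0000])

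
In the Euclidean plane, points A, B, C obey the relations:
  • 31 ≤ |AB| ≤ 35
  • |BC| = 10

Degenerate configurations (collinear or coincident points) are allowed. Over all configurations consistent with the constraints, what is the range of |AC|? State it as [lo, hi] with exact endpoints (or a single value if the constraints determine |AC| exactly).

|AC| ∈ [21, 45]  (≈ [21.0000, 45.0000])

|AB| ∈ [31, 35]
|BC| ∈ {10}
|AC| ∈ [21, 45]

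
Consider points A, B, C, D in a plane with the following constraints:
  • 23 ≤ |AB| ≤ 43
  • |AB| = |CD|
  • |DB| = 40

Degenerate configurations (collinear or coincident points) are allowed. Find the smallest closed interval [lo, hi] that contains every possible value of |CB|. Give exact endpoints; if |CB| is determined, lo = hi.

|CB| ∈ [0, 83]  (≈ [0.0000, 83.0000])

|AB| ∈ [23, 43]
|BD| ∈ {40}
|CD| ∈ [23, 43]
|AD| ∈ [0, 83]
|BC| ∈ [0, 83]
|AC| ∈ [0, 126]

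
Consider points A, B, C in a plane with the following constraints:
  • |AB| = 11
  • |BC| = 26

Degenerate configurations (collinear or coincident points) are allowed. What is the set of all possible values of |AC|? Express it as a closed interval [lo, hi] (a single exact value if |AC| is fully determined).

|AC| ∈ [15, 37]  (≈ [15.0000, 37.0000])

|AB| ∈ {11}
|BC| ∈ {26}
|AC| ∈ [15, 37]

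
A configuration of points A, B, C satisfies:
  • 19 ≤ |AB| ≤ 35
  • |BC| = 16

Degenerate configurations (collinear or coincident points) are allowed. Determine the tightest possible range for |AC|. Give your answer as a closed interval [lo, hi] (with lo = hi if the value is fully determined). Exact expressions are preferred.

|AC| ∈ [3, 51]  (≈ [3.0000, 51.0000])

|AB| ∈ [19, 35]
|BC| ∈ {16}
|AC| ∈ [3, 51]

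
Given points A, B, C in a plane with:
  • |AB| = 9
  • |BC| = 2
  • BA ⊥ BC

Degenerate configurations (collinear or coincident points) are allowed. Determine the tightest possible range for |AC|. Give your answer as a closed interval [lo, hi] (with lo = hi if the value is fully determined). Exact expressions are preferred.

|AC| = √(85)  (≈ 9.2195)

|AB| ∈ {9}
|BC| ∈ {2}
|AC| ∈ {√(85)}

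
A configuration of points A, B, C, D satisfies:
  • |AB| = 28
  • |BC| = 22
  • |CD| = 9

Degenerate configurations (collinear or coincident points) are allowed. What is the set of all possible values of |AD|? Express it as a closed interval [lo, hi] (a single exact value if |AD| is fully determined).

|AD| ∈ [0, 59]  (≈ [0.0000, 59.0000])

|AB| ∈ {28}
|BC| ∈ {22}
|CD| ∈ {9}
|AC| ∈ [6, 50]
|BD| ∈ [13, 31]
|AD| ∈ [0, 59]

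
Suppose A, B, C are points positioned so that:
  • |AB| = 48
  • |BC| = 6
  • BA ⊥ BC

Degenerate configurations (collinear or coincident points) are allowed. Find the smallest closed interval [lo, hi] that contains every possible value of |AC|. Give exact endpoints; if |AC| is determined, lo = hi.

|AC| = 6·√(65)  (≈ 48.3735)

|AB| ∈ {48}
|BC| ∈ {6}
|AC| ∈ {6·√(65)}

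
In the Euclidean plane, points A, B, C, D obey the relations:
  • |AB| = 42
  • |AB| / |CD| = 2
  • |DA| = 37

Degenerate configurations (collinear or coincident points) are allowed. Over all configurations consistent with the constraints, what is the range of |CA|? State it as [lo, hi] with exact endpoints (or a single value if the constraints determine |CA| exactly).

|AB| ∈ {42}
|AD| ∈ {37}
|CD| ∈ {21}
|BD| ∈ [5, 79]
|AC| ∈ [16, 58]
|BC| ∈ [0, 100]

|CA| ∈ [16, 58]  (≈ [16.0000, 58.0000])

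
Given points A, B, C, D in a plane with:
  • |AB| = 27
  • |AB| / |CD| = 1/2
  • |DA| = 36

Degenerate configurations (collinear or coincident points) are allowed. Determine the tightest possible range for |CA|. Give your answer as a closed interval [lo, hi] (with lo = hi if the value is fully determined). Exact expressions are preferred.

|CA| ∈ [18, 90]  (≈ [18.0000, 90.0000])

|AB| ∈ {27}
|AD| ∈ {36}
|CD| ∈ {54}
|BD| ∈ [9, 63]
|AC| ∈ [18, 90]
|BC| ∈ [0, 117]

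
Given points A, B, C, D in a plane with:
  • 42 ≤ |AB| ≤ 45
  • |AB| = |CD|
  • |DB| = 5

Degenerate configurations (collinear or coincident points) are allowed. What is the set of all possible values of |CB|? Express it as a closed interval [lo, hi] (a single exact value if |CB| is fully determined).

|CB| ∈ [37, 50]  (≈ [37.0000, 50.0000])

|AB| ∈ [42, 45]
|BD| ∈ {5}
|CD| ∈ [42, 45]
|AD| ∈ [37, 50]
|BC| ∈ [37, 50]
|AC| ∈ [0, 95]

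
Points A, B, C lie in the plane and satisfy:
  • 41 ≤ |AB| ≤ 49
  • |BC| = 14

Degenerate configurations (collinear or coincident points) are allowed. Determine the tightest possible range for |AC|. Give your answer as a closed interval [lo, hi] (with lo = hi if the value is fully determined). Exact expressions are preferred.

|AB| ∈ [41, 49]
|BC| ∈ {14}
|AC| ∈ [27, 63]

|AC| ∈ [27, 63]  (≈ [27.0000, 63.0000])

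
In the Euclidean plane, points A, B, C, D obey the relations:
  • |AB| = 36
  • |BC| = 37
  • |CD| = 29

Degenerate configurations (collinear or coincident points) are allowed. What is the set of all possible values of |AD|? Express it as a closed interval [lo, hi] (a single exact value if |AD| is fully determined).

|AB| ∈ {36}
|BC| ∈ {37}
|CD| ∈ {29}
|AC| ∈ [1, 73]
|BD| ∈ [8, 66]
|AD| ∈ [0, 102]

|AD| ∈ [0, 102]  (≈ [0.0000, 102.0000])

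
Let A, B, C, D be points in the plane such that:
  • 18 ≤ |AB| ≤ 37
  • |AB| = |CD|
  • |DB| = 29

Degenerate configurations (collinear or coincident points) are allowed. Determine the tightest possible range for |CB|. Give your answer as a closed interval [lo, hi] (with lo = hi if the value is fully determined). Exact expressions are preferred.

|AB| ∈ [18, 37]
|BD| ∈ {29}
|CD| ∈ [18, 37]
|AD| ∈ [0, 66]
|BC| ∈ [0, 66]
|AC| ∈ [0, 103]

|CB| ∈ [0, 66]  (≈ [0.0000, 66.0000])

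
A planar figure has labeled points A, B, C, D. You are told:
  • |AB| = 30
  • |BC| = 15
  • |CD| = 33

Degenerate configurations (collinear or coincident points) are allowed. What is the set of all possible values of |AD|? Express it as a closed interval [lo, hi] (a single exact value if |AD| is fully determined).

|AB| ∈ {30}
|BC| ∈ {15}
|CD| ∈ {33}
|AC| ∈ [15, 45]
|BD| ∈ [18, 48]
|AD| ∈ [0, 78]

|AD| ∈ [0, 78]  (≈ [0.0000, 78.0000])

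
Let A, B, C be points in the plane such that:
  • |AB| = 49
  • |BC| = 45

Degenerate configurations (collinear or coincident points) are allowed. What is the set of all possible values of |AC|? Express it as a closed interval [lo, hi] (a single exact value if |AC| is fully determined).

|AB| ∈ {49}
|BC| ∈ {45}
|AC| ∈ [4, 94]

|AC| ∈ [4, 94]  (≈ [4.0000, 94.0000])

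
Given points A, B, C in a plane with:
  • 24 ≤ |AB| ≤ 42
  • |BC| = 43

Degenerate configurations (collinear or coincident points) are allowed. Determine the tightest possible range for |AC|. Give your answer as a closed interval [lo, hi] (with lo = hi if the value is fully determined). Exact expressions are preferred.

|AB| ∈ [24, 42]
|BC| ∈ {43}
|AC| ∈ [1, 85]

|AC| ∈ [1, 85]  (≈ [1.0000, 85.0000])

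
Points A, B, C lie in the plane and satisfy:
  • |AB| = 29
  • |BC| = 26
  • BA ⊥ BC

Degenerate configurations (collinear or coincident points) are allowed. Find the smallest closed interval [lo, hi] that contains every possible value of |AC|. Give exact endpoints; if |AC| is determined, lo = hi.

|AC| = √(1517)  (≈ 38.9487)

|AB| ∈ {29}
|BC| ∈ {26}
|AC| ∈ {√(1517)}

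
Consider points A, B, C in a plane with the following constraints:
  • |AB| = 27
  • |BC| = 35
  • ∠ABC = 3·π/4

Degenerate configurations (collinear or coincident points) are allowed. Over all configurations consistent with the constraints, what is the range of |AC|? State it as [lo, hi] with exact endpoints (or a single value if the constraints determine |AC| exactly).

|AB| ∈ {27}
|BC| ∈ {35}
|AC| ∈ {√(945·√(2) + 1954)}

|AC| = √(945·√(2) + 1954)  (≈ 57.3623)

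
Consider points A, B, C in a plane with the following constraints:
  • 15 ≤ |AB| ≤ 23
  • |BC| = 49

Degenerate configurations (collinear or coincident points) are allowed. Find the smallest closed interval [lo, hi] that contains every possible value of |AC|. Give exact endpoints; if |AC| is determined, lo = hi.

|AC| ∈ [26, 72]  (≈ [26.0000, 72.0000])

|AB| ∈ [15, 23]
|BC| ∈ {49}
|AC| ∈ [26, 72]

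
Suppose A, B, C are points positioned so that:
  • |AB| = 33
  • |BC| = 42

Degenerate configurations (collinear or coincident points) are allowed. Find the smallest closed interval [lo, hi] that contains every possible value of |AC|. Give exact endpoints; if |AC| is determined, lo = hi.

|AB| ∈ {33}
|BC| ∈ {42}
|AC| ∈ [9, 75]

|AC| ∈ [9, 75]  (≈ [9.0000, 75.0000])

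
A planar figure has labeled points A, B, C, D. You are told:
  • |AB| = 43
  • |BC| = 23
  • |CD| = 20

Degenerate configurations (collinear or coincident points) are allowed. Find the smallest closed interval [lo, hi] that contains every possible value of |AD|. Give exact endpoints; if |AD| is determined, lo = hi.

|AD| ∈ [0, 86]  (≈ [0.0000, 86.0000])

|AB| ∈ {43}
|BC| ∈ {23}
|CD| ∈ {20}
|AC| ∈ [20, 66]
|BD| ∈ [3, 43]
|AD| ∈ [0, 86]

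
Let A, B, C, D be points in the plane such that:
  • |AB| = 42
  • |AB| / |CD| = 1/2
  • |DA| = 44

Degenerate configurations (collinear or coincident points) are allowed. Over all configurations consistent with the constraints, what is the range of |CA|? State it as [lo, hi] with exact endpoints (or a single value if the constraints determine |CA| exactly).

|CA| ∈ [40, 128]  (≈ [40.0000, 128.0000])

|AB| ∈ {42}
|AD| ∈ {44}
|CD| ∈ {84}
|BD| ∈ [2, 86]
|AC| ∈ [40, 128]
|BC| ∈ [0, 170]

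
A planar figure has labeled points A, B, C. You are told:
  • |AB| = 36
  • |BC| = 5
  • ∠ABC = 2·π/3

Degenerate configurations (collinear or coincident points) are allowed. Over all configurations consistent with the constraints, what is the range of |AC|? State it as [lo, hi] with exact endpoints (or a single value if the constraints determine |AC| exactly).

|AC| = √(1501)  (≈ 38.7427)

|AB| ∈ {36}
|BC| ∈ {5}
|AC| ∈ {√(1501)}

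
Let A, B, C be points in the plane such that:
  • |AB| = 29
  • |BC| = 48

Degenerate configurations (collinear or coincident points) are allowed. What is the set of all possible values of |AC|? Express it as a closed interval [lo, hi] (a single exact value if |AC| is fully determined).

|AB| ∈ {29}
|BC| ∈ {48}
|AC| ∈ [19, 77]

|AC| ∈ [19, 77]  (≈ [19.0000, 77.0000])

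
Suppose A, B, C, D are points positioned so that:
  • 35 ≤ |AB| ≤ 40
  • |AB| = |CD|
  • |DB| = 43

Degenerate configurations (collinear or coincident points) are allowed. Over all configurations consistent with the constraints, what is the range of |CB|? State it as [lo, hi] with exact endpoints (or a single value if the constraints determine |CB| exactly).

|AB| ∈ [35, 40]
|BD| ∈ {43}
|CD| ∈ [35, 40]
|AD| ∈ [3, 83]
|BC| ∈ [3, 83]
|AC| ∈ [0, 123]

|CB| ∈ [3, 83]  (≈ [3.0000, 83.0000])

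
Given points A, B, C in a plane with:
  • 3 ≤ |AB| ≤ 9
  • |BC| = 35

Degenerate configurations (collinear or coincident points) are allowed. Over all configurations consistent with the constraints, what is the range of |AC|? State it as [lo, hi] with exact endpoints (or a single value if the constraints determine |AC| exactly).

|AC| ∈ [26, 44]  (≈ [26.0000, 44.0000])

|AB| ∈ [3, 9]
|BC| ∈ {35}
|AC| ∈ [26, 44]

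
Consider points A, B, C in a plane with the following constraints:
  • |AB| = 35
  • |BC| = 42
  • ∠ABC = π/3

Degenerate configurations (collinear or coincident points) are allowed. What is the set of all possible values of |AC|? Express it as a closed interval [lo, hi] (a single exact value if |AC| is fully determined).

|AB| ∈ {35}
|BC| ∈ {42}
|AC| ∈ {7·√(31)}

|AC| = 7·√(31)  (≈ 38.9744)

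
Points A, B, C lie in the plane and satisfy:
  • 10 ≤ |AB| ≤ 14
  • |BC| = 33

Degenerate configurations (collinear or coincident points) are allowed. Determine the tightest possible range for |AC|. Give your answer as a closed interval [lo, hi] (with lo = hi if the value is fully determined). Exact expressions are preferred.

|AB| ∈ [10, 14]
|BC| ∈ {33}
|AC| ∈ [19, 47]

|AC| ∈ [19, 47]  (≈ [19.0000, 47.0000])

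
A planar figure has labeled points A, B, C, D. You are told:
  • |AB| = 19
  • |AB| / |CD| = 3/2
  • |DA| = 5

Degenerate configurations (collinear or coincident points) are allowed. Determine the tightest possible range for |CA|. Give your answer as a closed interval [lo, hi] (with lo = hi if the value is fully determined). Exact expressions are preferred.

|CA| ∈ [23/3, 53/3]  (≈ [7.6667, 17.6667])

|AB| ∈ {19}
|AD| ∈ {5}
|CD| ∈ {38/3}
|BD| ∈ [14, 24]
|AC| ∈ [23/3, 53/3]
|BC| ∈ [4/3, 110/3]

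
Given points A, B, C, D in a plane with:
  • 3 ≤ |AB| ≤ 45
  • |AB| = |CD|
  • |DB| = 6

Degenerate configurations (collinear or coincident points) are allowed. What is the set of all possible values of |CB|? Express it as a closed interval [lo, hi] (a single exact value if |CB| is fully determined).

|CB| ∈ [0, 51]  (≈ [0.0000, 51.0000])

|AB| ∈ [3, 45]
|BD| ∈ {6}
|CD| ∈ [3, 45]
|AD| ∈ [0, 51]
|BC| ∈ [0, 51]
|AC| ∈ [0, 96]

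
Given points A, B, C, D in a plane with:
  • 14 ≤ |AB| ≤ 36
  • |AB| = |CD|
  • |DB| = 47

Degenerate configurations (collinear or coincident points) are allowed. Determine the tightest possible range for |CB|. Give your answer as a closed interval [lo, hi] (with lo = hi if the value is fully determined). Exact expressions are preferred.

|AB| ∈ [14, 36]
|BD| ∈ {47}
|CD| ∈ [14, 36]
|AD| ∈ [11, 83]
|BC| ∈ [11, 83]
|AC| ∈ [0, 119]

|CB| ∈ [11, 83]  (≈ [11.0000, 83.0000])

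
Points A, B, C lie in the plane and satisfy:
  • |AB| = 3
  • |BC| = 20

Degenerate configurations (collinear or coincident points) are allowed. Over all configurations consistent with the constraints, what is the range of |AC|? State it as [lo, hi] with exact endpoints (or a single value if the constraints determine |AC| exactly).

|AC| ∈ [17, 23]  (≈ [17.0000, 23.0000])

|AB| ∈ {3}
|BC| ∈ {20}
|AC| ∈ [17, 23]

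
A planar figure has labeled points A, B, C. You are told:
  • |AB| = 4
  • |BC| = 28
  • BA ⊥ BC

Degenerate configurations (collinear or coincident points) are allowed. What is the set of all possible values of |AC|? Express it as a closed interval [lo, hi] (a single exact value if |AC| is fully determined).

|AC| = 20·√(2)  (≈ 28.2843)

|AB| ∈ {4}
|BC| ∈ {28}
|AC| ∈ {20·√(2)}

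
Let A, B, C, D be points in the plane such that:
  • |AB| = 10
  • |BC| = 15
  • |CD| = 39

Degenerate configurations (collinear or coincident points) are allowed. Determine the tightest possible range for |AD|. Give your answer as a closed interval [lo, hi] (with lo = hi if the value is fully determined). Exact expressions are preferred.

|AD| ∈ [14, 64]  (≈ [14.0000, 64.0000])

|AB| ∈ {10}
|BC| ∈ {15}
|CD| ∈ {39}
|AC| ∈ [5, 25]
|BD| ∈ [24, 54]
|AD| ∈ [14, 64]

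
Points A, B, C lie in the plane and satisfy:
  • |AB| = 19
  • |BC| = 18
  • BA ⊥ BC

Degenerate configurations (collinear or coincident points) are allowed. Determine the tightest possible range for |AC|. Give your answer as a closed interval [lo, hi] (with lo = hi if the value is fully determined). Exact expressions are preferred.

|AC| = √(685)  (≈ 26.1725)

|AB| ∈ {19}
|BC| ∈ {18}
|AC| ∈ {√(685)}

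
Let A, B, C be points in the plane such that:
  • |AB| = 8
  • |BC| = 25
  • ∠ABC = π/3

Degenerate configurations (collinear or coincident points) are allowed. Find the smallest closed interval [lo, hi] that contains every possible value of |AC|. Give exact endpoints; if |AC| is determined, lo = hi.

|AB| ∈ {8}
|BC| ∈ {25}
|AC| ∈ {√(489)}

|AC| = √(489)  (≈ 22.1133)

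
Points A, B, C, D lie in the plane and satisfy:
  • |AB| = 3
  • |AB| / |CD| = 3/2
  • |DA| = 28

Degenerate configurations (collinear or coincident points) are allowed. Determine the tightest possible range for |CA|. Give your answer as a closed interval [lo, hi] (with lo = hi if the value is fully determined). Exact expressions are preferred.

|AB| ∈ {3}
|AD| ∈ {28}
|CD| ∈ {2}
|BD| ∈ [25, 31]
|AC| ∈ [26, 30]
|BC| ∈ [23, 33]

|CA| ∈ [26, 30]  (≈ [26.0000, 30.0000])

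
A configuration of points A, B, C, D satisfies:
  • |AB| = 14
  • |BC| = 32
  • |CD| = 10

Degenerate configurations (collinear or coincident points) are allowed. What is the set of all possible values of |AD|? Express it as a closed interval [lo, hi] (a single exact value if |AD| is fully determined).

|AD| ∈ [8, 56]  (≈ [8.0000, 56.0000])

|AB| ∈ {14}
|BC| ∈ {32}
|CD| ∈ {10}
|AC| ∈ [18, 46]
|BD| ∈ [22, 42]
|AD| ∈ [8, 56]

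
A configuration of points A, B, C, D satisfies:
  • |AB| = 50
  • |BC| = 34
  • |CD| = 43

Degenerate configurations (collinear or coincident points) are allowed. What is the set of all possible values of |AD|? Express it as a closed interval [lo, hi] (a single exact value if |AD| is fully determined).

|AB| ∈ {50}
|BC| ∈ {34}
|CD| ∈ {43}
|AC| ∈ [16, 84]
|BD| ∈ [9, 77]
|AD| ∈ [0, 127]

|AD| ∈ [0, 127]  (≈ [0.0000, 127.0000])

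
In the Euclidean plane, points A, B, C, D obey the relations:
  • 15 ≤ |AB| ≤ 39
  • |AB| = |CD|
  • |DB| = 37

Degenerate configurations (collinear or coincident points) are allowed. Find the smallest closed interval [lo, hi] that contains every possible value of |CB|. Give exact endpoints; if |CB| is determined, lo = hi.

|AB| ∈ [15, 39]
|BD| ∈ {37}
|CD| ∈ [15, 39]
|AD| ∈ [0, 76]
|BC| ∈ [0, 76]
|AC| ∈ [0, 115]

|CB| ∈ [0, 76]  (≈ [0.0000, 76.0000])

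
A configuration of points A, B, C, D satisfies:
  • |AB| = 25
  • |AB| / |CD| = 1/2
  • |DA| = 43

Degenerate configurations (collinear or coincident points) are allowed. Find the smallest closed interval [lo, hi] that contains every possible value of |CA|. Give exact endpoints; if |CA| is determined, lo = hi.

|AB| ∈ {25}
|AD| ∈ {43}
|CD| ∈ {50}
|BD| ∈ [18, 68]
|AC| ∈ [7, 93]
|BC| ∈ [0, 118]

|CA| ∈ [7, 93]  (≈ [7.0000, 93.0000])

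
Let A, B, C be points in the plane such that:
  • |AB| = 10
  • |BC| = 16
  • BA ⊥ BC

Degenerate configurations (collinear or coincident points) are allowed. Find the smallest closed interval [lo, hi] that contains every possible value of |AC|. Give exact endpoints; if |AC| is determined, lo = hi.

|AC| = 2·√(89)  (≈ 18.8680)

|AB| ∈ {10}
|BC| ∈ {16}
|AC| ∈ {2·√(89)}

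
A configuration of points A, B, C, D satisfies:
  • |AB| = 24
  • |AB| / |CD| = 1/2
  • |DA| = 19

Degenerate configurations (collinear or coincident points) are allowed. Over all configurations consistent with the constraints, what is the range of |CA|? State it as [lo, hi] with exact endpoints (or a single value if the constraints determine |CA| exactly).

|CA| ∈ [29, 67]  (≈ [29.0000, 67.0000])

|AB| ∈ {24}
|AD| ∈ {19}
|CD| ∈ {48}
|BD| ∈ [5, 43]
|AC| ∈ [29, 67]
|BC| ∈ [5, 91]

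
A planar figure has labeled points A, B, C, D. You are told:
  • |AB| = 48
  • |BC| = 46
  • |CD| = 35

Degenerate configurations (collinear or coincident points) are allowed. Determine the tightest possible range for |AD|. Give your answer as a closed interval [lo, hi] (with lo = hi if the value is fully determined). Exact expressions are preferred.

|AB| ∈ {48}
|BC| ∈ {46}
|CD| ∈ {35}
|AC| ∈ [2, 94]
|BD| ∈ [11, 81]
|AD| ∈ [0, 129]

|AD| ∈ [0, 129]  (≈ [0.0000, 129.0000])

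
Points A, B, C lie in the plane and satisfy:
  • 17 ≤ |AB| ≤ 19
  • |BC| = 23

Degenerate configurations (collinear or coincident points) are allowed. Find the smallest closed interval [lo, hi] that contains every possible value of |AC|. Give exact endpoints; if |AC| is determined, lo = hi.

|AB| ∈ [17, 19]
|BC| ∈ {23}
|AC| ∈ [4, 42]

|AC| ∈ [4, 42]  (≈ [4.0000, 42.0000])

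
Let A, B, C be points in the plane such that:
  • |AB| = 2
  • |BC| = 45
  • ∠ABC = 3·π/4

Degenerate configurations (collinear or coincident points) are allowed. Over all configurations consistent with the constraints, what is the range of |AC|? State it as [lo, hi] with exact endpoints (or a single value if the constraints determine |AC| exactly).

|AB| ∈ {2}
|BC| ∈ {45}
|AC| ∈ {√(90·√(2) + 2029)}

|AC| = √(90·√(2) + 2029)  (≈ 46.4358)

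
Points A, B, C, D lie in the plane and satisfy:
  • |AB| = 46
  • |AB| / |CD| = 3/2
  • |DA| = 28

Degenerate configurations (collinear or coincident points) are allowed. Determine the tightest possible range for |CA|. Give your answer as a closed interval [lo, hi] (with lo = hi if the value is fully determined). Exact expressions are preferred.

|AB| ∈ {46}
|AD| ∈ {28}
|CD| ∈ {92/3}
|BD| ∈ [18, 74]
|AC| ∈ [8/3, 176/3]
|BC| ∈ [0, 314/3]

|CA| ∈ [8/3, 176/3]  (≈ [2.6667, 58.6667])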